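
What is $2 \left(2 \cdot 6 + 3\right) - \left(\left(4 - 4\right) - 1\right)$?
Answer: $31$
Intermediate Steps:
$2 \left(2 \cdot 6 + 3\right) - \left(\left(4 - 4\right) - 1\right) = 2 \left(12 + 3\right) - \left(\left(4 - 4\right) - 1\right) = 2 \cdot 15 - \left(0 - 1\right) = 30 - -1 = 30 + 1 = 31$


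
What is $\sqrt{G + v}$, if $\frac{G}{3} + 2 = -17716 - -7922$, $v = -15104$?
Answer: $14 i \sqrt{227} \approx 210.93 i$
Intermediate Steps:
$G = -29388$ ($G = -6 + 3 \left(-17716 - -7922\right) = -6 + 3 \left(-17716 + 7922\right) = -6 + 3 \left(-9794\right) = -6 - 29382 = -29388$)
$\sqrt{G + v} = \sqrt{-29388 - 15104} = \sqrt{-44492} = 14 i \sqrt{227}$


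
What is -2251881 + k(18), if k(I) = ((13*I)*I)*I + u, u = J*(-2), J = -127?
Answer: -2175811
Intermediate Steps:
u = 254 (u = -127*(-2) = 254)
k(I) = 254 + 13*I³ (k(I) = ((13*I)*I)*I + 254 = (13*I²)*I + 254 = 13*I³ + 254 = 254 + 13*I³)
-2251881 + k(18) = -2251881 + (254 + 13*18³) = -2251881 + (254 + 13*5832) = -2251881 + (254 + 75816) = -2251881 + 76070 = -2175811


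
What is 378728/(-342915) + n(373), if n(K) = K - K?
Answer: -378728/342915 ≈ -1.1044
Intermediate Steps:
n(K) = 0
378728/(-342915) + n(373) = 378728/(-342915) + 0 = 378728*(-1/342915) + 0 = -378728/342915 + 0 = -378728/342915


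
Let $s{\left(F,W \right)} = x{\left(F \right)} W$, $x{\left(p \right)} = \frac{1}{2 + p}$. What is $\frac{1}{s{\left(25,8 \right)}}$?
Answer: $\frac{27}{8} \approx 3.375$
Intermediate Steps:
$s{\left(F,W \right)} = \frac{W}{2 + F}$
$\frac{1}{s{\left(25,8 \right)}} = \frac{1}{8 \frac{1}{2 + 25}} = \frac{1}{8 \cdot \frac{1}{27}} = \frac{1}{\frac{8}{27}} = \frac{27}{8}$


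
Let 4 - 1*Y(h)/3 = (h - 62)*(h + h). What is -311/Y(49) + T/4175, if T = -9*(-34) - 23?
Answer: -213403/16006950 ≈ -0.013332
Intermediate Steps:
Y(h) = 12 - 6*h*(-62 + h) (Y(h) = 12 - 3*(h - 62)*(h + h) = 12 - 3*(-62 + h)*2*h = 12 - 6*h*(-62 + h))
T = 283 (T = 306 - 23 = 283)
-311/Y(49) + T/4175 = -311/(12 - 6*49² + 372*49) + 283/4175 = -311/(12 - 6*2401 + 18228) + 283*(1/4175) = -311/(12 - 14406 + 18228) + 283/4175 = -311/3834 + 283/4175 = -213403/16006950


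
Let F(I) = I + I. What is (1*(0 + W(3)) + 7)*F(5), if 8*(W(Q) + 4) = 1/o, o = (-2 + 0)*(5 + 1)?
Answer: 1435/48 ≈ 29.896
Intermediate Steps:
F(I) = 2*I
o = -12 (o = -2*6 = -12)
W(Q) = -385/96 (W(Q) = -4 + (⅛)/(-12) = -4 + (⅛)*(-1/12) = -4 - 1/96 = -385/96)
(1*(0 + W(3)) + 7)*F(5) = (1*(0 - 385/96) + 7)*(2*5) = (1*(-385/96) + 7)*10 = (-385/96 + 7)*10 = (287/96)*10 = 1435/48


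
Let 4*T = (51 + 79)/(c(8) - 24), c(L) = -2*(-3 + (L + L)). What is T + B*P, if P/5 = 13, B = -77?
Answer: -100113/20 ≈ -5005.6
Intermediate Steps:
c(L) = 6 - 4*L (c(L) = -2*(-3 + 2*L) = 6 - 4*L)
P = 65 (P = 5*13 = 65)
T = -13/20 (T = ((51 + 79)/((6 - 4*8) - 24))/4 = (130/((6 - 32) - 24))/4 = (130/(-26 - 24))/4 = (130/(-50))/4 = (130*(-1/50))/4 = (¼)*(-13/5) = -13/20 ≈ -0.65000)
T + B*P = -13/20 - 77*65 = -13/20 - 5005 = -100113/20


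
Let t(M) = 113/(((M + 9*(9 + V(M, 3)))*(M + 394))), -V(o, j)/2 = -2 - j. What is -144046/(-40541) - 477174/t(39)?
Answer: -1759050939137422/4581133 ≈ -3.8398e+8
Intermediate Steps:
V(o, j) = 4 + 2*j (V(o, j) = -2*(-2 - j) = 4 + 2*j)
t(M) = 113/((171 + M)*(394 + M)) (t(M) = 113/(((M + 9*(9 + (4 + 2*3)))*(M + 394))) = 113/(((M + 9*(9 + (4 + 6)))*(394 + M))) = 113/(((M + 9*(9 + 10))*(394 + M))) = 113/(((M + 9*19)*(394 + M))) = 113/(((M + 171)*(394 + M))) = 113/(((171 + M)*(394 + M))) = 113*(1/((171 + M)*(394 + M))) = 113/((171 + M)*(394 + M)))
-144046/(-40541) - 477174/t(39) = -144046/(-40541) - 477174/(113/(67374 + 39² + 565*39)) = -144046*(-1/40541) - 477174/(113/(67374 + 1521 + 22035)) = 144046/40541 - 477174/(113/90930) = 144046/40541 - 477174/(113*(1/90930)) = 144046/40541 - 477174/113/90930 = 144046/40541 - 477174*90930/113 = 144046/40541 - 43389431820/113 = -1759050939137422/4581133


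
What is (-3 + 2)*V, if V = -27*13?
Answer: 351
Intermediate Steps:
V = -351
(-3 + 2)*V = (-3 + 2)*(-351) = -1*(-351) = 351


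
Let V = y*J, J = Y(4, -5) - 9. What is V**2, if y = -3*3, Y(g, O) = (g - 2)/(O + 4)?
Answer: 9801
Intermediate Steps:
Y(g, O) = (-2 + g)/(4 + O)
y = -9
J = -11 (J = (-2 + 4)/(4 - 5) - 9 = 2/(-1) - 9 = -1*2 - 9 = -2 - 9 = -11)
V = 99 (V = -9*(-11) = 99)
V**2 = 99**2 = 9801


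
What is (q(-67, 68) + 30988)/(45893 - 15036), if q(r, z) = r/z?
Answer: 2107117/2098276 ≈ 1.0042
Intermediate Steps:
(q(-67, 68) + 30988)/(45893 - 15036) = (-67/68 + 30988)/(45893 - 15036) = (-67*1/68 + 30988)/30857 = (-67/68 + 30988)*(1/30857) = (2107117/68)*(1/30857) = 2107117/2098276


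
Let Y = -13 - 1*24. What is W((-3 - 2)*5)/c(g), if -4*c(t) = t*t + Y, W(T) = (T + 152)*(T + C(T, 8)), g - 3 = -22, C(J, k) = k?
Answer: 2159/81 ≈ 26.654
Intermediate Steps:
g = -19 (g = 3 - 22 = -19)
Y = -37 (Y = -13 - 24 = -37)
W(T) = (8 + T)*(152 + T) (W(T) = (T + 152)*(T + 8) = (152 + T)*(8 + T) = (8 + T)*(152 + T))
c(t) = 37/4 - t²/4 (c(t) = -(t*t - 37)/4 = -(t² - 37)/4 = -(-37 + t²)/4 = 37/4 - t²/4)
W((-3 - 2)*5)/c(g) = (1216 + ((-3 - 2)*5)² + 160*((-3 - 2)*5))/(37/4 - ¼*(-19)²) = (1216 + (-5*5)² + 160*(-5*5))/(37/4 - ¼*361) = (1216 + (-25)² + 160*(-25))/(37/4 - 361/4) = (1216 + 625 - 4000)/(-81) = -2159*(-1/81) = 2159/81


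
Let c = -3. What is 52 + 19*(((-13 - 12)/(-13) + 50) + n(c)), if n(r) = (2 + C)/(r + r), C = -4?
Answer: 40750/39 ≈ 1044.9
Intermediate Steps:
n(r) = -1/r (n(r) = (2 - 4)/(r + r) = -2*1/(2*r) = -1/r)
52 + 19*(((-13 - 12)/(-13) + 50) + n(c)) = 52 + 19*(((-13 - 12)/(-13) + 50) - 1/(-3)) = 52 + 19*((-25*(-1/13) + 50) - 1*(-⅓)) = 52 + 19*((25/13 + 50) + ⅓) = 52 + 19*(675/13 + ⅓) = 52 + 19*(2038/39) = 52 + 38722/39 = 40750/39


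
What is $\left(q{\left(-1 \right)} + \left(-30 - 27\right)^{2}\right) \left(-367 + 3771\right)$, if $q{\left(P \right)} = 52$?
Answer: $11236604$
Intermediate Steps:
$\left(q{\left(-1 \right)} + \left(-30 - 27\right)^{2}\right) \left(-367 + 3771\right) = \left(52 + \left(-30 - 27\right)^{2}\right) \left(-367 + 3771\right) = \left(52 + \left(-57\right)^{2}\right) 3404 = \left(52 + 3249\right) 3404 = 3301 \cdot 3404 = 11236604$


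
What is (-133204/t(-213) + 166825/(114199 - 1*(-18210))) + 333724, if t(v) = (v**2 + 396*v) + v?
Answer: 432960666718027/1297343382 ≈ 3.3373e+5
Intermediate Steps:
t(v) = v**2 + 397*v
(-133204/t(-213) + 166825/(114199 - 1*(-18210))) + 333724 = (-133204*(-1/(213*(397 - 213))) + 166825/(114199 - 1*(-18210))) + 333724 = (-133204/((-213*184)) + 166825/(114199 + 18210)) + 333724 = (-133204/(-39192) + 166825/132409) + 333724 = (-133204*(-1/39192) + 166825*(1/132409)) + 333724 = (33301/9798 + 166825/132409) + 333724 = 6043903459/1297343382 + 333724 = 432960666718027/1297343382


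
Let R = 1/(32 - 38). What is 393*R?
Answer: -131/2 ≈ -65.500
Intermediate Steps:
R = -⅙ (R = 1/(-6) = -⅙ ≈ -0.16667)
393*R = 393*(-⅙) = -131/2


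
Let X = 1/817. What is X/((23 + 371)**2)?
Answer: 1/126827812 ≈ 7.8847e-9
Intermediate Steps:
X = 1/817 ≈ 0.0012240
X/((23 + 371)**2) = 1/(817*((23 + 371)**2)) = 1/(817*(394**2)) = (1/817)/155236 = (1/817)*(1/155236) = 1/126827812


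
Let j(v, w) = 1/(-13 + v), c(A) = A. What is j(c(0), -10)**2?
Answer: 1/169 ≈ 0.0059172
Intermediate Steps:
j(c(0), -10)**2 = (1/(-13 + 0))**2 = (1/(-13))**2 = (-1/13)**2 = 1/169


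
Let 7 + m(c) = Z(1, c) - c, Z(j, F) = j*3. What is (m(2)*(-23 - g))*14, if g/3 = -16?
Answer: -2100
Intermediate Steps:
g = -48 (g = 3*(-16) = -48)
Z(j, F) = 3*j
m(c) = -4 - c (m(c) = -7 + (3*1 - c) = -7 + (3 - c) = -4 - c)
(m(2)*(-23 - g))*14 = ((-4 - 1*2)*(-23 - 1*(-48)))*14 = ((-4 - 2)*(-23 + 48))*14 = -6*25*14 = -150*14 = -2100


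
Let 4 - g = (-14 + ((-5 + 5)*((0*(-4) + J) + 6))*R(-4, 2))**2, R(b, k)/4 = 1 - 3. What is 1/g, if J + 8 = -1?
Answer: -1/192 ≈ -0.0052083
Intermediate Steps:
R(b, k) = -8 (R(b, k) = 4*(1 - 3) = 4*(-2) = -8)
J = -9 (J = -8 - 1 = -9)
g = -192 (g = 4 - (-14 + ((-5 + 5)*((0*(-4) - 9) + 6))*(-8))**2 = 4 - (-14 + (0*((0 - 9) + 6))*(-8))**2 = 4 - (-14 + (0*(-9 + 6))*(-8))**2 = 4 - (-14 + (0*(-3))*(-8))**2 = 4 - (-14 + 0*(-8))**2 = 4 - (-14 + 0)**2 = 4 - 1*(-14)**2 = 4 - 1*196 = 4 - 196 = -192)
1/g = 1/(-192) = -1/192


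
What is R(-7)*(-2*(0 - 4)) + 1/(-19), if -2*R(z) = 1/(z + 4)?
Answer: 73/57 ≈ 1.2807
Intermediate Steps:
R(z) = -1/(2*(4 + z)) (R(z) = -1/(2*(z + 4)) = -1/(2*(4 + z)))
R(-7)*(-2*(0 - 4)) + 1/(-19) = (-1/(8 + 2*(-7)))*(-2*(0 - 4)) + 1/(-19) = (-1/(8 - 14))*(-2*(-4)) - 1/19 = -1/(-6)*8 - 1/19 = -1*(-⅙)*8 - 1/19 = (⅙)*8 - 1/19 = 4/3 - 1/19 = 73/57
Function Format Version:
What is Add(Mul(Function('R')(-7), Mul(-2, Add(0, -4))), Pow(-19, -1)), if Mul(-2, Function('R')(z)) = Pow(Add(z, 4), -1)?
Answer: Rational(73, 57) ≈ 1.2807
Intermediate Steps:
Function('R')(z) = Mul(Rational(-1, 2), Pow(Add(4, z), -1)) (Function('R')(z) = Mul(Rational(-1, 2), Pow(Add(z, 4), -1)) = Mul(Rational(-1, 2), Pow(Add(4, z), -1)))
Add(Mul(Function('R')(-7), Mul(-2, Add(0, -4))), Pow(-19, -1)) = Add(Mul(Mul(-1, Pow(Add(8, Mul(2, -7)), -1)), Mul(-2, Add(0, -4))), Pow(-19, -1)) = Add(Mul(Mul(-1, Pow(Add(8, -14), -1)), Mul(-2, -4)), Rational(-1, 19)) = Add(Mul(Mul(-1, Pow(-6, -1)), 8), Rational(-1, 19)) = Add(Mul(Mul(-1, Rational(-1, 6)), 8), Rational(-1, 19)) = Add(Mul(Rational(1, 6), 8), Rational(-1, 19)) = Add(Rational(4, 3), Rational(-1, 19)) = Rational(73, 57)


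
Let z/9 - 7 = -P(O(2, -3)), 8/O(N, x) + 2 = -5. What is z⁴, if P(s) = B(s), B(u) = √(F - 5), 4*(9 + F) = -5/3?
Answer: 81*(42 - I*√519)⁴/16 ≈ -1.0692e+7 - 2.4123e+7*I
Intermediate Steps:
F = -113/12 (F = -9 + (-5/3)/4 = -9 + (-5*⅓)/4 = -9 + (¼)*(-5/3) = -9 - 5/12 = -113/12 ≈ -9.4167)
B(u) = I*√519/6 (B(u) = √(-113/12 - 5) = √(-173/12) = I*√519/6)
O(N, x) = -8/7 (O(N, x) = 8/(-2 - 5) = 8/(-7) = 8*(-⅐) = -8/7)
P(s) = I*√519/6
z = 63 - 3*I*√519/2 (z = 63 + 9*(-I*√519/6) = 63 - 3*I*√519/2 ≈ 63.0 - 34.172*I)
z⁴ = (63 - 3*I*√519/2)⁴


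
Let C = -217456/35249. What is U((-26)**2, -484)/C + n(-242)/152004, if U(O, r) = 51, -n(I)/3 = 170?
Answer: -22780695113/2754515152 ≈ -8.2703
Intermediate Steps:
n(I) = -510 (n(I) = -3*170 = -510)
C = -217456/35249 (C = -217456*1/35249 = -217456/35249 ≈ -6.1691)
U((-26)**2, -484)/C + n(-242)/152004 = 51/(-217456/35249) - 510/152004 = 51*(-35249/217456) - 510*1/152004 = -1797699/217456 - 85/25334 = -22780695113/2754515152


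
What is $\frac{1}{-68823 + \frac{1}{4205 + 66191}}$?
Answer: $- \frac{70396}{4844863907} \approx -1.453 \cdot 10^{-5}$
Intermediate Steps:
$\frac{1}{-68823 + \frac{1}{4205 + 66191}} = \frac{1}{-68823 + \frac{1}{70396}} = \frac{1}{- \frac{4844863907}{70396}} = - \frac{70396}{4844863907}$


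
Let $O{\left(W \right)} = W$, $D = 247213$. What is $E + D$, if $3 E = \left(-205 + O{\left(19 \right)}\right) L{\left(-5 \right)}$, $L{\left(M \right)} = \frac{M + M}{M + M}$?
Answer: $247151$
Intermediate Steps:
$L{\left(M \right)} = 1$ ($L{\left(M \right)} = \frac{2 M}{2 M} = 2 M \frac{1}{2 M} = 1$)
$E = -62$ ($E = \frac{\left(-205 + 19\right) 1}{3} = \frac{\left(-186\right) 1}{3} = \frac{1}{3} \left(-186\right) = -62$)
$E + D = -62 + 247213 = 247151$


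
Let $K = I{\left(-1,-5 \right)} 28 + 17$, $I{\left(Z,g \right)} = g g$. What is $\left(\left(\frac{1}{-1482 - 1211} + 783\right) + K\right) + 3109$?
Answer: $\frac{12412036}{2693} \approx 4609.0$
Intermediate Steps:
$I{\left(Z,g \right)} = g^{2}$
$K = 717$ ($K = \left(-5\right)^{2} \cdot 28 + 17 = 25 \cdot 28 + 17 = 700 + 17 = 717$)
$\left(\left(\frac{1}{-1482 - 1211} + 783\right) + K\right) + 3109 = \left(\left(\frac{1}{-1482 - 1211} + 783\right) + 717\right) + 3109 = \left(\left(\frac{1}{-2693} + 783\right) + 717\right) + 3109 = \left(\left(- \frac{1}{2693} + 783\right) + 717\right) + 3109 = \left(\frac{2108618}{2693} + 717\right) + 3109 = \frac{4039499}{2693} + 3109 = \frac{12412036}{2693}$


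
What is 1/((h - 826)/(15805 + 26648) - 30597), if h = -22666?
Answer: -42453/1298957933 ≈ -3.2682e-5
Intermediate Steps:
1/((h - 826)/(15805 + 26648) - 30597) = 1/((-22666 - 826)/(15805 + 26648) - 30597) = 1/(-23492/42453 - 30597) = 1/(-1298957933/42453) = -42453/1298957933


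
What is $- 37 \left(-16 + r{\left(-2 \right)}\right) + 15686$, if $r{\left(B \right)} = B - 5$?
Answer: $16537$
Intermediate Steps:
$r{\left(B \right)} = -5 + B$
$- 37 \left(-16 + r{\left(-2 \right)}\right) + 15686 = - 37 \left(-16 - 7\right) + 15686 = \left(-37\right) \left(-23\right) + 15686 = 851 + 15686 = 16537$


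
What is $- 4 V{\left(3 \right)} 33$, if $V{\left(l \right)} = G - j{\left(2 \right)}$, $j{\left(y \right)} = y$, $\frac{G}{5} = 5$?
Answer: $-3036$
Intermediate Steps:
$G = 25$ ($G = 5 \cdot 5 = 25$)
$V{\left(l \right)} = 23$ ($V{\left(l \right)} = 25 - 2 = 23$)
$- 4 V{\left(3 \right)} 33 = \left(-4\right) 23 \cdot 33 = \left(-92\right) 33 = -3036$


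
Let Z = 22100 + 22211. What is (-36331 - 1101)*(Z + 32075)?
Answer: -2859280752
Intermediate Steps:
Z = 44311
(-36331 - 1101)*(Z + 32075) = (-36331 - 1101)*(44311 + 32075) = -37432*76386 = -2859280752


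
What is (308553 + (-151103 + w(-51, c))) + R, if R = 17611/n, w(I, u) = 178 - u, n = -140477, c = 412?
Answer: 22085214421/140477 ≈ 1.5722e+5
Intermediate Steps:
R = -17611/140477 (R = 17611/(-140477) = 17611*(-1/140477) = -17611/140477 ≈ -0.12537)
(308553 + (-151103 + w(-51, c))) + R = (308553 + (-151103 + (178 - 1*412))) - 17611/140477 = (308553 + (-151103 + (178 - 412))) - 17611/140477 = (308553 + (-151103 - 234)) - 17611/140477 = (308553 - 151337) - 17611/140477 = 157216 - 17611/140477 = 22085214421/140477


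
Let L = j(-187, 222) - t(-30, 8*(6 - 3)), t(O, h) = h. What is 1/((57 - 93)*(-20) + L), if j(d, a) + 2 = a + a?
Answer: 1/1138 ≈ 0.00087873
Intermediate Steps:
j(d, a) = -2 + 2*a (j(d, a) = -2 + (a + a) = -2 + 2*a)
L = 418 (L = (-2 + 2*222) - 8*(6 - 3) = (-2 + 444) - 8*3 = 442 - 1*24 = 442 - 24 = 418)
1/((57 - 93)*(-20) + L) = 1/((57 - 93)*(-20) + 418) = 1/(-36*(-20) + 418) = 1/(720 + 418) = 1/1138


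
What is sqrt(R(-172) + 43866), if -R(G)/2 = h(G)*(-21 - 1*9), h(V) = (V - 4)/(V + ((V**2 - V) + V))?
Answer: sqrt(263518495386)/2451 ≈ 209.44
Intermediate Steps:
h(V) = (-4 + V)/(V + V**2)
R(G) = 60*(-4 + G)/(G*(1 + G)) (R(G) = -2*(-4 + G)/(G*(1 + G))*(-21 - 1*9) = -2*(-4 + G)/(G*(1 + G))*(-21 - 9) = -2*(-4 + G)/(G*(1 + G))*(-30) = -(-60)*(-4 + G)/(G*(1 + G)) = 60*(-4 + G)/(G*(1 + G)))
sqrt(R(-172) + 43866) = sqrt(60*(-4 - 172)/(-172*(1 - 172)) + 43866) = sqrt(60*(-1/172)*(-176)/(-171) + 43866) = sqrt(60*(-1/172)*(-1/171)*(-176) + 43866) = sqrt(-880/2451 + 43866) = sqrt(107514686/2451) = sqrt(263518495386)/2451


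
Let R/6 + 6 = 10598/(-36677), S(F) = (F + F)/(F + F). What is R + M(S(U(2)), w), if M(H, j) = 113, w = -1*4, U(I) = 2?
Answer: 2760541/36677 ≈ 75.266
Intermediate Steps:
S(F) = 1 (S(F) = (2*F)/((2*F)) = (2*F)*(1/(2*F)) = 1)
w = -4
R = -1383960/36677 (R = -36 + 6*(10598/(-36677)) = -36 + 6*(10598*(-1/36677)) = -36 + 6*(-10598/36677) = -36 - 63588/36677 = -1383960/36677 ≈ -37.734)
R + M(S(U(2)), w) = -1383960/36677 + 113 = 2760541/36677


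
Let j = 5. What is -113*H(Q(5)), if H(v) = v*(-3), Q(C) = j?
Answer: 1695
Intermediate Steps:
Q(C) = 5
H(v) = -3*v
-113*H(Q(5)) = -(-339)*5 = -113*(-15) = 1695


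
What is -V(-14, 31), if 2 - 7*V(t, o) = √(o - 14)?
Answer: -2/7 + √17/7 ≈ 0.30330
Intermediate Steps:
V(t, o) = 2/7 - √(-14 + o)/7 (V(t, o) = 2/7 - √(o - 14)/7 = 2/7 - √(-14 + o)/7)
-V(-14, 31) = -(2/7 - √(-14 + 31)/7) = -(2/7 - √17/7) = -2/7 + √17/7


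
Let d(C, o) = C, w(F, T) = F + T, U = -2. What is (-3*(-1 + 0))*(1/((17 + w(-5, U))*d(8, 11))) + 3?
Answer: 243/80 ≈ 3.0375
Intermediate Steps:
(-3*(-1 + 0))*(1/((17 + w(-5, U))*d(8, 11))) + 3 = (-3*(-1 + 0))*(1/((17 + (-5 - 2))*8)) + 3 = (-3*(-1))*((1/8)/(17 - 7)) + 3 = 3*((1/8)/10) + 3 = 3*((1/10)*(1/8)) + 3 = 3*(1/80) + 3 = 3/80 + 3 = 243/80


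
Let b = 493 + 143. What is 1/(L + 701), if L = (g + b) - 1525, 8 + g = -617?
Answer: -1/813 ≈ -0.0012300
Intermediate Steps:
b = 636
g = -625 (g = -8 - 617 = -625)
L = -1514 (L = (-625 + 636) - 1525 = 11 - 1525 = -1514)
1/(L + 701) = 1/(-1514 + 701) = 1/(-813) = -1/813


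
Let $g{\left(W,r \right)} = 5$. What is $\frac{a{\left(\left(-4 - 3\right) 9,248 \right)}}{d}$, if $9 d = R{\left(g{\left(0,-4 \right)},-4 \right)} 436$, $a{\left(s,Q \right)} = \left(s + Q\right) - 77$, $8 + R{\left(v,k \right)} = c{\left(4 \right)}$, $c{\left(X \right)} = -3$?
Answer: $- \frac{243}{1199} \approx -0.20267$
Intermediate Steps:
$R{\left(v,k \right)} = -11$ ($R{\left(v,k \right)} = -8 - 3 = -11$)
$a{\left(s,Q \right)} = -77 + Q + s$ ($a{\left(s,Q \right)} = \left(Q + s\right) - 77 = -77 + Q + s$)
$d = - \frac{4796}{9}$ ($d = \frac{\left(-11\right) 436}{9} = \frac{1}{9} \left(-4796\right) = - \frac{4796}{9} \approx -532.89$)
$\frac{a{\left(\left(-4 - 3\right) 9,248 \right)}}{d} = \frac{-77 + 248 + \left(-4 - 3\right) 9}{- \frac{4796}{9}} = \left(-77 + 248 - 63\right) \left(- \frac{9}{4796}\right) = 108 \left(- \frac{9}{4796}\right) = - \frac{243}{1199}$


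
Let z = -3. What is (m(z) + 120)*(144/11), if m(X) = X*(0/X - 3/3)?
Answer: 17712/11 ≈ 1610.2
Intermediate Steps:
m(X) = -X (m(X) = X*(0 - 3*1/3) = X*(0 - 1) = X*(-1) = -X)
(m(z) + 120)*(144/11) = (-1*(-3) + 120)*(144/11) = (3 + 120)*(144*(1/11)) = 123*(144/11) = 17712/11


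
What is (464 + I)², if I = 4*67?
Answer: 535824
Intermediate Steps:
I = 268
(464 + I)² = (464 + 268)² = 732² = 535824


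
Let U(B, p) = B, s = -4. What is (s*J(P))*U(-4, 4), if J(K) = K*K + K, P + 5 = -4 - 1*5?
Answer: 2912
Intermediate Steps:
P = -14 (P = -5 + (-4 - 1*5) = -5 + (-4 - 5) = -5 - 9 = -14)
J(K) = K + K² (J(K) = K² + K = K + K²)
(s*J(P))*U(-4, 4) = -(-56)*(1 - 14)*(-4) = -(-56)*(-13)*(-4) = -4*182*(-4) = -728*(-4) = 2912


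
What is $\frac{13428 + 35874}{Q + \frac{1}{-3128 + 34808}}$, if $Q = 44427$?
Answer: $\frac{1561887360}{1407447361} \approx 1.1097$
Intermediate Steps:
$\frac{13428 + 35874}{Q + \frac{1}{-3128 + 34808}} = \frac{13428 + 35874}{44427 + \frac{1}{-3128 + 34808}} = \frac{49302}{44427 + \frac{1}{31680}} = \frac{49302}{\frac{1407447361}{31680}} = 49302 \cdot \frac{31680}{1407447361} = \frac{1561887360}{1407447361}$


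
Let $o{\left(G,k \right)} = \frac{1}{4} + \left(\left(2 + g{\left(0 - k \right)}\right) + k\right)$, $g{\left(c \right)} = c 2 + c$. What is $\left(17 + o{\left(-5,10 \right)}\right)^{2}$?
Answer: $\frac{9}{16} \approx 0.5625$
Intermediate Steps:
$g{\left(c \right)} = 3 c$ ($g{\left(c \right)} = 2 c + c = 3 c$)
$o{\left(G,k \right)} = \frac{9}{4} - 2 k$ ($o{\left(G,k \right)} = \frac{1}{4} + \left(\left(2 + 3 \left(0 - k\right)\right) + k\right) = \frac{1}{4} + \left(\left(2 + 3 \left(- k\right)\right) + k\right) = \frac{1}{4} - \left(-2 + 2 k\right) = \frac{9}{4} - 2 k$)
$\left(17 + o{\left(-5,10 \right)}\right)^{2} = \left(17 + \left(\frac{9}{4} - 20\right)\right)^{2} = \left(17 - \frac{71}{4}\right)^{2} = \left(- \frac{3}{4}\right)^{2} = \frac{9}{16}$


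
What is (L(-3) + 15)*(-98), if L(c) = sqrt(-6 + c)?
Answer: -1470 - 294*I ≈ -1470.0 - 294.0*I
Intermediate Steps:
(L(-3) + 15)*(-98) = (sqrt(-6 - 3) + 15)*(-98) = (sqrt(-9) + 15)*(-98) = (3*I + 15)*(-98) = (15 + 3*I)*(-98) = -1470 - 294*I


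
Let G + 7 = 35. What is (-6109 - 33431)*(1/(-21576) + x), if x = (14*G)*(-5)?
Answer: 139342126495/1798 ≈ 7.7498e+7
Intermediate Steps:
G = 28 (G = -7 + 35 = 28)
x = -1960 (x = (14*28)*(-5) = 392*(-5) = -1960)
(-6109 - 33431)*(1/(-21576) + x) = (-6109 - 33431)*(1/(-21576) - 1960) = -39540*(-1/21576 - 1960) = -39540*(-42288961/21576) = 139342126495/1798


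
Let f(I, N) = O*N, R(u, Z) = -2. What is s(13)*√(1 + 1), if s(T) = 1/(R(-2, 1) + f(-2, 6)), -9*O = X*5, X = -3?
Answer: √2/8 ≈ 0.17678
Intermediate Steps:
O = 5/3 (O = -(-1)*5/3 = -⅑*(-15) = 5/3 ≈ 1.6667)
f(I, N) = 5*N/3
s(T) = ⅛ (s(T) = 1/(-2 + (5/3)*6) = 1/(-2 + 10) = 1/8 = ⅛)
s(13)*√(1 + 1) = √(1 + 1)/8 = √2/8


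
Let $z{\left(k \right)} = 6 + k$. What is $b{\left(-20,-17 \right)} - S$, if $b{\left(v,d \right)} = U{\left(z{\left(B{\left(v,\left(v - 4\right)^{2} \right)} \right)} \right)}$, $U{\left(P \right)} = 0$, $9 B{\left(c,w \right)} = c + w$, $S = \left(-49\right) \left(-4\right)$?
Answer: $-196$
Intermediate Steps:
$S = 196$
$B{\left(c,w \right)} = \frac{c}{9} + \frac{w}{9}$ ($B{\left(c,w \right)} = \frac{c + w}{9} = \frac{c}{9} + \frac{w}{9}$)
$b{\left(v,d \right)} = 0$
$b{\left(-20,-17 \right)} - S = 0 - 196 = -196$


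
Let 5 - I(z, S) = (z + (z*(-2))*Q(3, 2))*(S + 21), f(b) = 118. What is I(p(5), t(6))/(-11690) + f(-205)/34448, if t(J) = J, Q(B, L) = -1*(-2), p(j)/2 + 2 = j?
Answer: -3883637/100674280 ≈ -0.038576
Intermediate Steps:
p(j) = -4 + 2*j
Q(B, L) = 2
I(z, S) = 5 + 3*z*(21 + S) (I(z, S) = 5 - (z + (z*(-2))*2)*(S + 21) = 5 - (z - 2*z*2)*(21 + S) = 5 - (z - 4*z)*(21 + S) = 5 - (-3*z)*(21 + S) = 5 - (-3)*z*(21 + S) = 5 + 3*z*(21 + S))
I(p(5), t(6))/(-11690) + f(-205)/34448 = (5 + 63*(-4 + 2*5) + 3*6*(-4 + 2*5))/(-11690) + 118/34448 = (5 + 63*(-4 + 10) + 3*6*(-4 + 10))*(-1/11690) + 118*(1/34448) = (5 + 63*6 + 3*6*6)*(-1/11690) + 59/17224 = (5 + 378 + 108)*(-1/11690) + 59/17224 = 491*(-1/11690) + 59/17224 = -491/11690 + 59/17224 = -3883637/100674280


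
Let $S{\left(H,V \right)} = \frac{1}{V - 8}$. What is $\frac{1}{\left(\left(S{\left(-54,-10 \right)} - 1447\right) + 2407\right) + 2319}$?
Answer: $\frac{18}{59021} \approx 0.00030498$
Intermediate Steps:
$S{\left(H,V \right)} = \frac{1}{-8 + V}$
$\frac{1}{\left(\left(S{\left(-54,-10 \right)} - 1447\right) + 2407\right) + 2319} = \frac{1}{\left(\left(\frac{1}{-8 - 10} - 1447\right) + 2407\right) + 2319} = \frac{1}{\left(\left(\frac{1}{-18} - 1447\right) + 2407\right) + 2319} = \frac{1}{\left(\left(- \frac{1}{18} - 1447\right) + 2407\right) + 2319} = \frac{1}{\left(- \frac{26047}{18} + 2407\right) + 2319} = \frac{1}{\frac{17279}{18} + 2319} = \frac{1}{\frac{59021}{18}} = \frac{18}{59021}$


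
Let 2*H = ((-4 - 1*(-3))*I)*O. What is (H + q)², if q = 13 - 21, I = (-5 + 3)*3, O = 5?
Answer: 49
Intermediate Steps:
I = -6 (I = -2*3 = -6)
q = -8
H = 15 (H = (((-4 - 1*(-3))*(-6))*5)/2 = (((-4 + 3)*(-6))*5)/2 = (-1*(-6)*5)/2 = (6*5)/2 = (½)*30 = 15)
(H + q)² = (15 - 8)² = 7² = 49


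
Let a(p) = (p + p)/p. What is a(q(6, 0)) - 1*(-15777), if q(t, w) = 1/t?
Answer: 15779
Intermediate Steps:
a(p) = 2 (a(p) = (2*p)/p = 2)
a(q(6, 0)) - 1*(-15777) = 2 - 1*(-15777) = 2 + 15777 = 15779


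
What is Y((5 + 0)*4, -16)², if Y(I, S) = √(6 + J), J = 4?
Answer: 10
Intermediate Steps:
Y(I, S) = √10 (Y(I, S) = √(6 + 4) = √10)
Y((5 + 0)*4, -16)² = (√10)² = 10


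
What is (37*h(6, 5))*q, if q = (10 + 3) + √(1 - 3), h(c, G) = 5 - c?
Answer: -481 - 37*I*√2 ≈ -481.0 - 52.326*I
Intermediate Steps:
q = 13 + I*√2 (q = 13 + √(-2) = 13 + I*√2 ≈ 13.0 + 1.4142*I)
(37*h(6, 5))*q = (37*(5 - 1*6))*(13 + I*√2) = (37*(5 - 6))*(13 + I*√2) = (37*(-1))*(13 + I*√2) = -37*(13 + I*√2) = -481 - 37*I*√2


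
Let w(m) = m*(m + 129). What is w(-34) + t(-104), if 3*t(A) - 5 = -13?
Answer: -9698/3 ≈ -3232.7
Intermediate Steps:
t(A) = -8/3 (t(A) = 5/3 + (⅓)*(-13) = 5/3 - 13/3 = -8/3)
w(m) = m*(129 + m)
w(-34) + t(-104) = -34*(129 - 34) - 8/3 = -34*95 - 8/3 = -3230 - 8/3 = -9698/3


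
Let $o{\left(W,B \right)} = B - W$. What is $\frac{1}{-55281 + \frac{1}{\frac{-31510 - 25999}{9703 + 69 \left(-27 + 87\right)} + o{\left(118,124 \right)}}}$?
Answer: $- \frac{25549}{1412360426} \approx -1.809 \cdot 10^{-5}$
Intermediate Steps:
$\frac{1}{-55281 + \frac{1}{\frac{-31510 - 25999}{9703 + 69 \left(-27 + 87\right)} + o{\left(118,124 \right)}}} = \frac{1}{-55281 + \frac{1}{\frac{-31510 - 25999}{9703 + 69 \left(-27 + 87\right)} + \left(124 - 118\right)}} = \frac{1}{-55281 + \frac{1}{- \frac{57509}{9703 + 69 \cdot 60} + \left(124 - 118\right)}} = \frac{1}{-55281 + \frac{1}{- \frac{57509}{9703 + 4140} + 6}} = \frac{1}{-55281 + \frac{1}{- \frac{57509}{13843} + 6}} = \frac{1}{-55281 + \frac{1}{\frac{25549}{13843}}} = \frac{1}{-55281 + \frac{13843}{25549}} = \frac{1}{- \frac{1412360426}{25549}} = - \frac{25549}{1412360426}$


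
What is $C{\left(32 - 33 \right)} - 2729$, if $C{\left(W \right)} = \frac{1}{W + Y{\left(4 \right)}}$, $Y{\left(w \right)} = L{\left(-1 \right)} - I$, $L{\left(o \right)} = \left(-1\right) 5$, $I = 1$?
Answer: $- \frac{19104}{7} \approx -2729.1$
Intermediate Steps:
$L{\left(o \right)} = -5$
$Y{\left(w \right)} = -6$ ($Y{\left(w \right)} = -5 - 1 = -6$)
$C{\left(W \right)} = \frac{1}{-6 + W}$ ($C{\left(W \right)} = \frac{1}{W - 6} = \frac{1}{-6 + W}$)
$C{\left(32 - 33 \right)} - 2729 = \frac{1}{-6 + \left(32 - 33\right)} - 2729 = \frac{1}{-6 - 1} - 2729 = \frac{1}{-7} - 2729 = - \frac{1}{7} - 2729 = - \frac{19104}{7}$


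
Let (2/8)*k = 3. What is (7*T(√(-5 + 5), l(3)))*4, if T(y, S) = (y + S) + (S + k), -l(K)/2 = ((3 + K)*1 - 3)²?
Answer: -672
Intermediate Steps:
k = 12 (k = 4*3 = 12)
l(K) = -2*K² (l(K) = -2*((3 + K)*1 - 3)² = -2*((3 + K) - 3)² = -2*K²)
T(y, S) = 12 + y + 2*S (T(y, S) = (y + S) + (S + 12) = (S + y) + (12 + S) = 12 + y + 2*S)
(7*T(√(-5 + 5), l(3)))*4 = (7*(12 + √(-5 + 5) + 2*(-2*3²)))*4 = (7*(12 + √0 + 2*(-2*9)))*4 = (7*(12 + 0 + 2*(-18)))*4 = (7*(12 + 0 - 36))*4 = (7*(-24))*4 = -168*4 = -672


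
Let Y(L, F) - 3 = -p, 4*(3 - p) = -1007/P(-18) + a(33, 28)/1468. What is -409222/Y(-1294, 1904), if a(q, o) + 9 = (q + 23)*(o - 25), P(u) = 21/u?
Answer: -16820661088/8870769 ≈ -1896.2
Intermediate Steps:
a(q, o) = -9 + (-25 + o)*(23 + q) (a(q, o) = -9 + (q + 23)*(o - 25) = -9 + (23 + q)*(-25 + o) = -9 + (-25 + o)*(23 + q))
p = -8747457/41104 (p = 3 - (-1007/(21/(-18)) + (-584 - 25*33 + 23*28 + 28*33)/1468)/4 = 3 - (-1007/(21*(-1/18)) + (-584 - 825 + 644 + 924)*(1/1468))/4 = 3 - (-1007/(-7/6) + 159*(1/1468))/4 = 3 - (-1007*(-6/7) + 159/1468)/4 = 3 - (6042/7 + 159/1468)/4 = 3 - ¼*8870769/10276 = 3 - 8870769/41104 = -8747457/41104 ≈ -212.81)
Y(L, F) = 8870769/41104 (Y(L, F) = 3 - 1*(-8747457/41104) = 3 + 8747457/41104 = 8870769/41104)
-409222/Y(-1294, 1904) = -409222/8870769/41104 = -409222*41104/8870769 = -16820661088/8870769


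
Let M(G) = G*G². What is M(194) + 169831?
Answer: 7471215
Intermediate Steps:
M(G) = G³
M(194) + 169831 = 194³ + 169831 = 7301384 + 169831 = 7471215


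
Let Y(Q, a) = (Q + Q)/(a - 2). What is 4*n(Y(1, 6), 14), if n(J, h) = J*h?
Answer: 28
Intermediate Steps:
Y(Q, a) = 2*Q/(-2 + a) (Y(Q, a) = (2*Q)/(-2 + a) = 2*Q/(-2 + a))
4*n(Y(1, 6), 14) = 4*((2*1/(-2 + 6))*14) = 4*((2*1/4)*14) = 4*((2*1*(¼))*14) = 4*((½)*14) = 4*7 = 28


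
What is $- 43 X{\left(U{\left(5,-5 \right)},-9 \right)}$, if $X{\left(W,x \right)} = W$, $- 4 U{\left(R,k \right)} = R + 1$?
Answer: $\frac{129}{2} \approx 64.5$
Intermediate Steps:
$U{\left(R,k \right)} = - \frac{1}{4} - \frac{R}{4}$ ($U{\left(R,k \right)} = - \frac{R + 1}{4} = - \frac{1 + R}{4} = - \frac{1}{4} - \frac{R}{4}$)
$- 43 X{\left(U{\left(5,-5 \right)},-9 \right)} = - 43 \left(- \frac{1}{4} - \frac{5}{4}\right) = \left(-43\right) \left(- \frac{3}{2}\right) = \frac{129}{2}$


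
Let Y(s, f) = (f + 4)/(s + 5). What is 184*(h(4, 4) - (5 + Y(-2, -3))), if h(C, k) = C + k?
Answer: 1472/3 ≈ 490.67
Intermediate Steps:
Y(s, f) = (4 + f)/(5 + s)
184*(h(4, 4) - (5 + Y(-2, -3))) = 184*((4 + 4) - (5 + (4 - 3)/(5 - 2))) = 184*(8 - (5 + 1/3)) = 184*(8 - (5 + (⅓)*1)) = 184*(8 - (5 + ⅓)) = 184*(8 - 1*16/3) = 184*(8 - 16/3) = 184*(8/3) = 1472/3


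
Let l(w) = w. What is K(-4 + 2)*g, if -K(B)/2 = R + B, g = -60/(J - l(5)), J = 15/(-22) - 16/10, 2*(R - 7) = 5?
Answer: -11000/89 ≈ -123.60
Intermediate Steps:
R = 19/2 (R = 7 + (½)*5 = 7 + 5/2 = 19/2 ≈ 9.5000)
J = -251/110 (J = 15*(-1/22) - 16*⅒ = -15/22 - 8/5 = -251/110 ≈ -2.2818)
g = 2200/267 (g = -60/(-251/110 - 1*5) = -60/(-251/110 - 5) = -60/(-801/110) = -60*(-110/801) = 2200/267 ≈ 8.2397)
K(B) = -19 - 2*B (K(B) = -2*(19/2 + B) = -19 - 2*B)
K(-4 + 2)*g = (-19 - 2*(-4 + 2))*(2200/267) = (-19 - 2*(-2))*(2200/267) = (-19 + 4)*(2200/267) = -15*2200/267 = -11000/89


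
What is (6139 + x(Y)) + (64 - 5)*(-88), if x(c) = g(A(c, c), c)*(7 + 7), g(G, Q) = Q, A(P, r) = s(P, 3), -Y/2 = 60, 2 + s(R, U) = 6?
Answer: -733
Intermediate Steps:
s(R, U) = 4 (s(R, U) = -2 + 6 = 4)
Y = -120 (Y = -2*60 = -120)
A(P, r) = 4
x(c) = 14*c (x(c) = c*(7 + 7) = c*14 = 14*c)
(6139 + x(Y)) + (64 - 5)*(-88) = (6139 + 14*(-120)) + (64 - 5)*(-88) = (6139 - 1680) + 59*(-88) = 4459 - 5192 = -733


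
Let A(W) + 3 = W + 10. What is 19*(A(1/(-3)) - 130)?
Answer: -7030/3 ≈ -2343.3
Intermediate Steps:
A(W) = 7 + W (A(W) = -3 + (W + 10) = -3 + (10 + W) = 7 + W)
19*(A(1/(-3)) - 130) = 19*((7 + 1/(-3)) - 130) = 19*((7 - ⅓) - 130) = 19*(20/3 - 130) = 19*(-370/3) = -7030/3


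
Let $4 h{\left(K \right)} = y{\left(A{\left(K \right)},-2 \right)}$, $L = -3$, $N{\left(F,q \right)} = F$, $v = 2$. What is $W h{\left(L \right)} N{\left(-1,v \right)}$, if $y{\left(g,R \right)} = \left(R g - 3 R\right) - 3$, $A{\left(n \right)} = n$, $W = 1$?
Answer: $- \frac{9}{4} \approx -2.25$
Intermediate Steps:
$y{\left(g,R \right)} = -3 - 3 R + R g$ ($y{\left(g,R \right)} = \left(- 3 R + R g\right) - 3 = -3 - 3 R + R g$)
$h{\left(K \right)} = \frac{3}{4} - \frac{K}{2}$ ($h{\left(K \right)} = \frac{-3 - -6 - 2 K}{4} = \frac{-3 + 6 - 2 K}{4} = \frac{3 - 2 K}{4} = \frac{3}{4} - \frac{K}{2}$)
$W h{\left(L \right)} N{\left(-1,v \right)} = 1 \left(\frac{3}{4} - - \frac{3}{2}\right) \left(-1\right) = 1 \left(\frac{3}{4} + \frac{3}{2}\right) \left(-1\right) = 1 \cdot \frac{9}{4} \left(-1\right) = \frac{9}{4} \left(-1\right) = - \frac{9}{4}$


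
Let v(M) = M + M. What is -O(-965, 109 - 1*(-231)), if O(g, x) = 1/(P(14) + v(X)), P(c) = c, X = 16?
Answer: -1/46 ≈ -0.021739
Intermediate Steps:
v(M) = 2*M
O(g, x) = 1/46 (O(g, x) = 1/(14 + 2*16) = 1/(14 + 32) = 1/46)
-O(-965, 109 - 1*(-231)) = -1*1/46 = -1/46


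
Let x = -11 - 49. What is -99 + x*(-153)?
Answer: 9081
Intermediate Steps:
x = -60
-99 + x*(-153) = -99 - 60*(-153) = -99 + 9180 = 9081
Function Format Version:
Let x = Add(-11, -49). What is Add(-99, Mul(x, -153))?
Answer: 9081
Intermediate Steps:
x = -60
Add(-99, Mul(x, -153)) = Add(-99, Mul(-60, -153)) = Add(-99, 9180) = 9081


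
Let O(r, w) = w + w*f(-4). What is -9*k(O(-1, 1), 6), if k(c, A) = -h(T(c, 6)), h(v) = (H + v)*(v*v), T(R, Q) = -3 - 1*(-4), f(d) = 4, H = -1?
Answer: 0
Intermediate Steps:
T(R, Q) = 1 (T(R, Q) = -3 + 4 = 1)
O(r, w) = 5*w (O(r, w) = w + w*4 = w + 4*w = 5*w)
h(v) = v²*(-1 + v) (h(v) = (-1 + v)*(v*v) = (-1 + v)*v² = v²*(-1 + v))
k(c, A) = 0 (k(c, A) = -1²*(-1 + 1) = -0 = -1*0 = 0)
-9*k(O(-1, 1), 6) = -9*0 = 0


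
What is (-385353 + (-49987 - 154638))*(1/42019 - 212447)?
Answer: 5266621800449176/42019 ≈ 1.2534e+11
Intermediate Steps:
(-385353 + (-49987 - 154638))*(1/42019 - 212447) = (-385353 - 204625)*(1/42019 - 212447) = -589978*(-8926810492/42019) = 5266621800449176/42019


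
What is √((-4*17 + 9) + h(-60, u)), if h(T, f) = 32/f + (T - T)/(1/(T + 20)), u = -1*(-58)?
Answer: I*√49155/29 ≈ 7.6451*I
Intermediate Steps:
u = 58
h(T, f) = 32/f (h(T, f) = 32/f + 0/(1/(20 + T)) = 32/f + 0*(20 + T) = 32/f + 0 = 32/f)
√((-4*17 + 9) + h(-60, u)) = √((-4*17 + 9) + 32/58) = √((-68 + 9) + 32*(1/58)) = √(-59 + 16/29) = √(-1695/29) = I*√49155/29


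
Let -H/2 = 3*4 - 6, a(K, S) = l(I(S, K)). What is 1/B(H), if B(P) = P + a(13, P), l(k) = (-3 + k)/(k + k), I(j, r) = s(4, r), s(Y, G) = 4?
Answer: -8/95 ≈ -0.084211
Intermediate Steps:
I(j, r) = 4
l(k) = (-3 + k)/(2*k) (l(k) = (-3 + k)/((2*k)) = (-3 + k)*(1/(2*k)) = (-3 + k)/(2*k))
a(K, S) = 1/8 (a(K, S) = (1/2)*(-3 + 4)/4 = (1/2)*(1/4)*1 = 1/8)
H = -12 (H = -2*(3*4 - 6) = -2*(12 - 6) = -2*6 = -12)
B(P) = 1/8 + P (B(P) = P + 1/8 = 1/8 + P)
1/B(H) = 1/(1/8 - 12) = 1/(-95/8) = -8/95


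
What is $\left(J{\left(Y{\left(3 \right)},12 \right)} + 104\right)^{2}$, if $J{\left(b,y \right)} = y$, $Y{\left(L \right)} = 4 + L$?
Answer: $13456$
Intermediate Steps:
$\left(J{\left(Y{\left(3 \right)},12 \right)} + 104\right)^{2} = \left(12 + 104\right)^{2} = 116^{2} = 13456$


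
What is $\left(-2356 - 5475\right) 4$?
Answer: $-31324$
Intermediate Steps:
$\left(-2356 - 5475\right) 4 = \left(-7831\right) 4 = -31324$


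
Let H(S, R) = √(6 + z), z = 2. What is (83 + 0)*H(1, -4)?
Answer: 166*√2 ≈ 234.76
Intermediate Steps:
H(S, R) = 2*√2 (H(S, R) = √(6 + 2) = √8 = 2*√2)
(83 + 0)*H(1, -4) = (83 + 0)*(2*√2) = 83*(2*√2) = 166*√2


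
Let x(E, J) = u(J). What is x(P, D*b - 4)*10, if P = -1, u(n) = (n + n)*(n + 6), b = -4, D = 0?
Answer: -160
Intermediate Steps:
u(n) = 2*n*(6 + n) (u(n) = (2*n)*(6 + n) = 2*n*(6 + n))
x(E, J) = 2*J*(6 + J)
x(P, D*b - 4)*10 = (2*(0*(-4) - 4)*(6 + (0*(-4) - 4)))*10 = (2*(0 - 4)*(6 + (0 - 4)))*10 = (2*(-4)*(6 - 4))*10 = (2*(-4)*2)*10 = -16*10 = -160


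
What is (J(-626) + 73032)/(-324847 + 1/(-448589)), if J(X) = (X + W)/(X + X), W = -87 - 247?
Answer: -854534232482/3800936128891 ≈ -0.22482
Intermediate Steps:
W = -334
J(X) = (-334 + X)/(2*X) (J(X) = (X - 334)/(X + X) = (-334 + X)/((2*X)) = (-334 + X)*(1/(2*X)) = (-334 + X)/(2*X))
(J(-626) + 73032)/(-324847 + 1/(-448589)) = ((1/2)*(-334 - 626)/(-626) + 73032)/(-324847 + 1/(-448589)) = ((1/2)*(-1/626)*(-960) + 73032)/(-324847 - 1/448589) = (240/313 + 73032)/(-145722790884/448589) = (22859256/313)*(-448589/145722790884) = -854534232482/3800936128891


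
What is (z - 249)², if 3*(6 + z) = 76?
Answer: 474721/9 ≈ 52747.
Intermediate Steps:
z = 58/3 (z = -6 + (⅓)*76 = -6 + 76/3 = 58/3 ≈ 19.333)
(z - 249)² = (58/3 - 249)² = (-689/3)² = 474721/9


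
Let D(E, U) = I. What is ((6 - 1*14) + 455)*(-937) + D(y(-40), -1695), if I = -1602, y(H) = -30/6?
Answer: -420441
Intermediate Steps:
y(H) = -5 (y(H) = -30*⅙ = -5)
D(E, U) = -1602
((6 - 1*14) + 455)*(-937) + D(y(-40), -1695) = ((6 - 1*14) + 455)*(-937) - 1602 = ((6 - 14) + 455)*(-937) - 1602 = (-8 + 455)*(-937) - 1602 = 447*(-937) - 1602 = -418839 - 1602 = -420441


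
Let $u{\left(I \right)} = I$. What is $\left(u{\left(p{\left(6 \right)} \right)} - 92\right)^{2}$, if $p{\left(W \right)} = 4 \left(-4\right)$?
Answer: $11664$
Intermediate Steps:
$p{\left(W \right)} = -16$
$\left(u{\left(p{\left(6 \right)} \right)} - 92\right)^{2} = \left(-16 - 92\right)^{2} = \left(-108\right)^{2} = 11664$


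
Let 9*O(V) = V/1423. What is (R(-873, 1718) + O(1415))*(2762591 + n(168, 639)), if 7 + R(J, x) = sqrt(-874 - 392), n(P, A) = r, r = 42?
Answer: -243758160122/12807 + 2762633*I*sqrt(1266) ≈ -1.9033e+7 + 9.8297e+7*I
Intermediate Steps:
O(V) = V/12807 (O(V) = (V/1423)/9 = V/12807)
n(P, A) = 42
R(J, x) = -7 + I*sqrt(1266) (R(J, x) = -7 + sqrt(-874 - 392) = -7 + sqrt(-1266) = -7 + I*sqrt(1266))
(R(-873, 1718) + O(1415))*(2762591 + n(168, 639)) = ((-7 + I*sqrt(1266)) + (1/12807)*1415)*(2762591 + 42) = ((-7 + I*sqrt(1266)) + 1415/12807)*2762633 = (-88234/12807 + I*sqrt(1266))*2762633 = -243758160122/12807 + 2762633*I*sqrt(1266)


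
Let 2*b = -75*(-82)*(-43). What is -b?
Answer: 132225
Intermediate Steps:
b = -132225 (b = (-75*(-82)*(-43))/2 = (6150*(-43))/2 = (½)*(-264450) = -132225)
-b = -1*(-132225) = 132225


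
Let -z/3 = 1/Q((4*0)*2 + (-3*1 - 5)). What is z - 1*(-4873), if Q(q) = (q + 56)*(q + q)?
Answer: 1247489/256 ≈ 4873.0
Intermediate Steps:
Q(q) = 2*q*(56 + q) (Q(q) = (56 + q)*(2*q) = 2*q*(56 + q))
z = 1/256 (z = -3*1/(2*(56 + ((4*0)*2 + (-3*1 - 5)))*((4*0)*2 + (-3*1 - 5))) = -3*1/(2*(56 + (0*2 + (-3 - 5)))*(0*2 + (-3 - 5))) = -3*1/(2*(0 - 8)*(56 + (0 - 8))) = -3*(-1/(16*(56 - 8))) = -3/(2*(-8)*48) = -3/(-768) = -3*(-1/768) = 1/256 ≈ 0.0039063)
z - 1*(-4873) = 1/256 - 1*(-4873) = 1/256 + 4873 = 1247489/256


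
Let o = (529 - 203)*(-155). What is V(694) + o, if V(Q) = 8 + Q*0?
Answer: -50522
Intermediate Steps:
o = -50530 (o = 326*(-155) = -50530)
V(Q) = 8 (V(Q) = 8 + 0 = 8)
V(694) + o = 8 - 50530 = -50522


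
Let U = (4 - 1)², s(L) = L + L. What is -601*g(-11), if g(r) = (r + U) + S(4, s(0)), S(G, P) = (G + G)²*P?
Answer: 1202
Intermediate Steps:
s(L) = 2*L
S(G, P) = 4*P*G² (S(G, P) = (2*G)²*P = (4*G²)*P = 4*P*G²)
U = 9 (U = 3² = 9)
g(r) = 9 + r (g(r) = (r + 9) + 4*(2*0)*4² = (9 + r) + 4*0*16 = (9 + r) + 0 = 9 + r)
-601*g(-11) = -601*(9 - 11) = -601*(-2) = 1202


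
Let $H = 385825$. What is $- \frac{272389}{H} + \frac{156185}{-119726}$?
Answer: $- \frac{4037918393}{2008403650} \approx -2.0105$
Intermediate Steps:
$- \frac{272389}{H} + \frac{156185}{-119726} = - \frac{272389}{385825} + \frac{156185}{-119726} = \left(-272389\right) \frac{1}{385825} + 156185 \left(- \frac{1}{119726}\right) = - \frac{11843}{16775} - \frac{156185}{119726} = - \frac{4037918393}{2008403650}$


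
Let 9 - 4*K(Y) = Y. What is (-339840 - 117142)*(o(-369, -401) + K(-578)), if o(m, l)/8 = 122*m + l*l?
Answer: -846706074713/2 ≈ -4.2335e+11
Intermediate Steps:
o(m, l) = 8*l**2 + 976*m (o(m, l) = 8*(122*m + l*l) = 8*(122*m + l**2) = 8*(l**2 + 122*m) = 8*l**2 + 976*m)
K(Y) = 9/4 - Y/4
(-339840 - 117142)*(o(-369, -401) + K(-578)) = (-339840 - 117142)*((8*(-401)**2 + 976*(-369)) + (9/4 - 1/4*(-578))) = -456982*((8*160801 - 360144) + (9/4 + 289/2)) = -456982*((1286408 - 360144) + 587/4) = -456982*(926264 + 587/4) = -456982*3705643/4 = -846706074713/2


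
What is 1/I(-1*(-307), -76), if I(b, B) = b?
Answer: 1/307 ≈ 0.0032573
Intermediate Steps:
1/I(-1*(-307), -76) = 1/(-1*(-307)) = 1/307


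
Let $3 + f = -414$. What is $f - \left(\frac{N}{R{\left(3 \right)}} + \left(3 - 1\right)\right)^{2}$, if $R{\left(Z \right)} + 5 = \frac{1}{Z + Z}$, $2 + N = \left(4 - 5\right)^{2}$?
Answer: $- \frac{354793}{841} \approx -421.87$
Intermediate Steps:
$N = -1$ ($N = -2 + \left(4 - 5\right)^{2} = -2 + \left(-1\right)^{2} = -2 + 1 = -1$)
$R{\left(Z \right)} = -5 + \frac{1}{2 Z}$ ($R{\left(Z \right)} = -5 + \frac{1}{Z + Z} = -5 + \frac{1}{2 Z}$)
$f = -417$ ($f = -3 - 414 = -417$)
$f - \left(\frac{N}{R{\left(3 \right)}} + \left(3 - 1\right)\right)^{2} = -417 - \left(- \frac{1}{-5 + \frac{1}{2 \cdot 3}} + \left(3 - 1\right)\right)^{2} = -417 - \left(- \frac{1}{-5 + \frac{1}{2} \cdot \frac{1}{3}} + 2\right)^{2} = -417 - \left(- \frac{1}{-5 + \frac{1}{6}} + 2\right)^{2} = -417 - \left(- \frac{1}{- \frac{29}{6}} + 2\right)^{2} = -417 - \left(\left(-1\right) \left(- \frac{6}{29}\right) + 2\right)^{2} = -417 - \left(\frac{6}{29} + 2\right)^{2} = -417 - \left(\frac{64}{29}\right)^{2} = -417 - \frac{4096}{841} = - \frac{354793}{841}$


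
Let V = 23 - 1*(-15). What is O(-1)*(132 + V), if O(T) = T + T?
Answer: -340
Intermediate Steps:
O(T) = 2*T
V = 38 (V = 23 + 15 = 38)
O(-1)*(132 + V) = (2*(-1))*(132 + 38) = -2*170 = -340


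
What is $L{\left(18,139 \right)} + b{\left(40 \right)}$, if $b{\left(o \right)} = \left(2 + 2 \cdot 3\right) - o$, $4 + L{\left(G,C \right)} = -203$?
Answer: $-239$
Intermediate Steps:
$L{\left(G,C \right)} = -207$ ($L{\left(G,C \right)} = -4 - 203 = -207$)
$b{\left(o \right)} = 8 - o$ ($b{\left(o \right)} = \left(2 + 6\right) - o = 8 - o$)
$L{\left(18,139 \right)} + b{\left(40 \right)} = -207 + \left(8 - 40\right) = -207 - 32 = -239$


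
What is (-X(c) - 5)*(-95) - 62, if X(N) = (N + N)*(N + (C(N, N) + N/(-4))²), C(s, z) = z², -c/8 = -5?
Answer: 19213864413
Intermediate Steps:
c = 40 (c = -8*(-5) = 40)
X(N) = 2*N*(N + (N² - N/4)²) (X(N) = (N + N)*(N + (N² + N/(-4))²) = (2*N)*(N + (N² + N*(-¼))²) = (2*N)*(N + (N² - N/4)²) = 2*N*(N + (N² - N/4)²))
(-X(c) - 5)*(-95) - 62 = (-40²*(16 + 40*(-1 + 4*40)²)/8 - 5)*(-95) - 62 = (-1600*(16 + 40*(-1 + 160)²)/8 - 5)*(-95) - 62 = (-1600*(16 + 40*159²)/8 - 5)*(-95) - 62 = (-1600*(16 + 40*25281)/8 - 5)*(-95) - 62 = (-1600*(16 + 1011240)/8 - 5)*(-95) - 62 = (-1600*1011256/8 - 5)*(-95) - 62 = (-1*202251200 - 5)*(-95) - 62 = (-202251200 - 5)*(-95) - 62 = -202251205*(-95) - 62 = 19213864475 - 62 = 19213864413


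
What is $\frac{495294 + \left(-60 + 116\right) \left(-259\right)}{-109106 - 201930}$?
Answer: $- \frac{240395}{155518} \approx -1.5458$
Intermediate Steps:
$\frac{495294 + \left(-60 + 116\right) \left(-259\right)}{-109106 - 201930} = \frac{495294 + 56 \left(-259\right)}{-311036} = \left(495294 - 14504\right) \left(- \frac{1}{311036}\right) = 480790 \left(- \frac{1}{311036}\right) = - \frac{240395}{155518}$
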